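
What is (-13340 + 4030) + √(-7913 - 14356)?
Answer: -9310 + I*√22269 ≈ -9310.0 + 149.23*I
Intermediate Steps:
(-13340 + 4030) + √(-7913 - 14356) = -9310 + √(-22269) = -9310 + I*√22269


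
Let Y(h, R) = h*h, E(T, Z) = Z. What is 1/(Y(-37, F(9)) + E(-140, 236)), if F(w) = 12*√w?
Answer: 1/1605 ≈ 0.00062305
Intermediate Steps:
Y(h, R) = h²
1/(Y(-37, F(9)) + E(-140, 236)) = 1/((-37)² + 236) = 1/(1369 + 236) = 1/1605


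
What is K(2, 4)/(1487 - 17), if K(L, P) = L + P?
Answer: 1/245 ≈ 0.0040816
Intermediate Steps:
K(2, 4)/(1487 - 17) = (2 + 4)/(1487 - 17) = 6/1470 = (1/1470)*6 = 1/245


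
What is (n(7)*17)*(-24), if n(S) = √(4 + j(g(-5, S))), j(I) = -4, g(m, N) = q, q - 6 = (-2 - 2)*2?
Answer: 0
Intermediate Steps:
q = -2 (q = 6 + (-2 - 2)*2 = 6 - 4*2 = 6 - 8 = -2)
g(m, N) = -2
n(S) = 0 (n(S) = √(4 - 4) = √0 = 0)
(n(7)*17)*(-24) = (0*17)*(-24) = 0*(-24) = 0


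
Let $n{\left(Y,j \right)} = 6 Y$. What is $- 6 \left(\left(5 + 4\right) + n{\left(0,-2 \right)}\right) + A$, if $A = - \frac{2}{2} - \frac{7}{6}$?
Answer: $- \frac{337}{6} \approx -56.167$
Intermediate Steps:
$A = - \frac{13}{6}$ ($A = \left(-2\right) \frac{1}{2} - \frac{7}{6} = -1 - \frac{7}{6} = - \frac{13}{6} \approx -2.1667$)
$- 6 \left(\left(5 + 4\right) + n{\left(0,-2 \right)}\right) + A = - 6 \left(\left(5 + 4\right) + 6 \cdot 0\right) - \frac{13}{6} = - 6 \left(9 + 0\right) - \frac{13}{6} = \left(-6\right) 9 - \frac{13}{6} = -54 - \frac{13}{6} = - \frac{337}{6}$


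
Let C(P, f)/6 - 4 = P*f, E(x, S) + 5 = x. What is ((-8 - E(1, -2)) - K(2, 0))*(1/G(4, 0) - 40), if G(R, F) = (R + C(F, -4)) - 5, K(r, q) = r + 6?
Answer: 11028/23 ≈ 479.48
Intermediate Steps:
E(x, S) = -5 + x
C(P, f) = 24 + 6*P*f (C(P, f) = 24 + 6*(P*f) = 24 + 6*P*f)
K(r, q) = 6 + r
G(R, F) = 19 + R - 24*F (G(R, F) = (R + (24 + 6*F*(-4))) - 5 = (R + (24 - 24*F)) - 5 = (24 + R - 24*F) - 5 = 19 + R - 24*F)
((-8 - E(1, -2)) - K(2, 0))*(1/G(4, 0) - 40) = ((-8 - (-5 + 1)) - (6 + 2))*(1/(19 + 4 - 24*0) - 40) = ((-8 - 1*(-4)) - 1*8)*(1/(19 + 4 + 0) - 40) = ((-8 + 4) - 8)*(1/23 - 40) = (-4 - 8)*(1/23 - 40) = -12*(-919/23) = 11028/23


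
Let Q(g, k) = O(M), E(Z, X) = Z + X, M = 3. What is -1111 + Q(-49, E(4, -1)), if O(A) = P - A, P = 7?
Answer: -1107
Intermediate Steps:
O(A) = 7 - A
E(Z, X) = X + Z
Q(g, k) = 4 (Q(g, k) = 7 - 1*3 = 7 - 3 = 4)
-1111 + Q(-49, E(4, -1)) = -1111 + 4 = -1107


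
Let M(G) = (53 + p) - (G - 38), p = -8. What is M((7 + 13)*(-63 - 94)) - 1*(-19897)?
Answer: 23120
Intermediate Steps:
M(G) = 83 - G (M(G) = (53 - 8) - (G - 38) = 45 - (-38 + G) = 45 + (38 - G) = 83 - G)
M((7 + 13)*(-63 - 94)) - 1*(-19897) = (83 - (7 + 13)*(-63 - 94)) - 1*(-19897) = (83 - 20*(-157)) + 19897 = (83 - 1*(-3140)) + 19897 = (83 + 3140) + 19897 = 3223 + 19897 = 23120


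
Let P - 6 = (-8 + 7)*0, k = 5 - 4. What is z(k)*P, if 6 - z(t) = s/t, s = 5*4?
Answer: -84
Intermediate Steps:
k = 1
s = 20
P = 6 (P = 6 + (-8 + 7)*0 = 6 - 1*0 = 6 + 0 = 6)
z(t) = 6 - 20/t
z(k)*P = (6 - 20/1)*6 = (6 - 20*1)*6 = (6 - 20)*6 = -14*6 = -84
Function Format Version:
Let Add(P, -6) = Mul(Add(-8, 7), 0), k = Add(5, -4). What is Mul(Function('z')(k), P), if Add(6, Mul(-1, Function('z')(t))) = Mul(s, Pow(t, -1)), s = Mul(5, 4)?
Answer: -84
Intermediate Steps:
k = 1
s = 20
P = 6 (P = Add(6, Mul(Add(-8, 7), 0)) = Add(6, Mul(-1, 0)) = Add(6, 0) = 6)
Function('z')(t) = Add(6, Mul(-20, Pow(t, -1))) (Function('z')(t) = Add(6, Mul(-1, Mul(20, Pow(t, -1)))) = Add(6, Mul(-20, Pow(t, -1))))
Mul(Function('z')(k), P) = Mul(Add(6, Mul(-20, Pow(1, -1))), 6) = Mul(Add(6, Mul(-20, 1)), 6) = Mul(Add(6, -20), 6) = Mul(-14, 6) = -84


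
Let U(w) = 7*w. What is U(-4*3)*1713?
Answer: -143892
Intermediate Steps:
U(-4*3)*1713 = (7*(-4*3))*1713 = (7*(-12))*1713 = -84*1713 = -143892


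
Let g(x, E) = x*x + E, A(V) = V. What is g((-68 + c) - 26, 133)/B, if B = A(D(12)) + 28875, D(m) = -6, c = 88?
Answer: 169/28869 ≈ 0.0058540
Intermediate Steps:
g(x, E) = E + x² (g(x, E) = x² + E = E + x²)
B = 28869 (B = -6 + 28875 = 28869)
g((-68 + c) - 26, 133)/B = (133 + ((-68 + 88) - 26)²)/28869 = (133 + (20 - 26)²)*(1/28869) = (133 + (-6)²)*(1/28869) = (133 + 36)*(1/28869) = 169*(1/28869) = 169/28869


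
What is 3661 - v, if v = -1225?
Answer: 4886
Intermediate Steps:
3661 - v = 3661 - 1*(-1225) = 3661 + 1225 = 4886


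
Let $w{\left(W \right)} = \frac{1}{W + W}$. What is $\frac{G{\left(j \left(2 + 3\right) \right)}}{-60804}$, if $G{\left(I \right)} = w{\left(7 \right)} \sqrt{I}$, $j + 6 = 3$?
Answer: $- \frac{i \sqrt{15}}{851256} \approx - 4.5497 \cdot 10^{-6} i$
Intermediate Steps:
$j = -3$ ($j = -6 + 3 = -3$)
$w{\left(W \right)} = \frac{1}{2 W}$
$G{\left(I \right)} = \frac{\sqrt{I}}{14}$ ($G{\left(I \right)} = \frac{1}{2 \cdot 7} \sqrt{I} = \frac{1}{2} \cdot \frac{1}{7} \sqrt{I} = \frac{\sqrt{I}}{14}$)
$\frac{G{\left(j \left(2 + 3\right) \right)}}{-60804} = \frac{\frac{1}{14} \sqrt{- 3 \left(2 + 3\right)}}{-60804} = \frac{\sqrt{\left(-3\right) 5}}{14} \left(- \frac{1}{60804}\right) = \frac{\sqrt{-15}}{14} \left(- \frac{1}{60804}\right) = \frac{i \sqrt{15}}{14} \left(- \frac{1}{60804}\right) = - \frac{i \sqrt{15}}{851256}$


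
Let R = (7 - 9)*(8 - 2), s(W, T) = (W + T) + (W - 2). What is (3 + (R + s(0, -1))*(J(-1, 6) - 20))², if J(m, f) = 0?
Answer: 91809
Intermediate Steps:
s(W, T) = -2 + T + 2*W (s(W, T) = (T + W) + (-2 + W) = -2 + T + 2*W)
R = -12 (R = -2*6 = -12)
(3 + (R + s(0, -1))*(J(-1, 6) - 20))² = (3 + (-12 + (-2 - 1 + 2*0))*(0 - 20))² = (3 + (-12 + (-2 - 1 + 0))*(-20))² = (3 + (-12 - 3)*(-20))² = (3 - 15*(-20))² = (3 + 300)² = 303² = 91809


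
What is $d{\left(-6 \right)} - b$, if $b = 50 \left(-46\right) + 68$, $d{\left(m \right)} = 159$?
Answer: $2391$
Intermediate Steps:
$b = -2232$ ($b = -2300 + 68 = -2232$)
$d{\left(-6 \right)} - b = 159 - -2232 = 159 + 2232 = 2391$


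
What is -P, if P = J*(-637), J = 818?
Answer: 521066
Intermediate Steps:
P = -521066 (P = 818*(-637) = -521066)
-P = -1*(-521066) = 521066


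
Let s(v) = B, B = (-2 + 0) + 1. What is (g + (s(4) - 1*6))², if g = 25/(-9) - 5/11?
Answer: 1026169/9801 ≈ 104.70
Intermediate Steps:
B = -1 (B = -2 + 1 = -1)
s(v) = -1
g = -320/99 (g = 25*(-⅑) - 5*1/11 = -25/9 - 5/11 = -320/99 ≈ -3.2323)
(g + (s(4) - 1*6))² = (-320/99 + (-1 - 1*6))² = (-320/99 + (-1 - 6))² = (-320/99 - 7)² = (-1013/99)² = 1026169/9801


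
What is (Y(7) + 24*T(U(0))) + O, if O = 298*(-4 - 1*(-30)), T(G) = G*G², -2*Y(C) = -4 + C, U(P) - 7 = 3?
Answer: 63493/2 ≈ 31747.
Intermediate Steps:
U(P) = 10 (U(P) = 7 + 3 = 10)
Y(C) = 2 - C/2 (Y(C) = -(-4 + C)/2 = 2 - C/2)
T(G) = G³
O = 7748 (O = 298*(-4 + 30) = 298*26 = 7748)
(Y(7) + 24*T(U(0))) + O = ((2 - ½*7) + 24*10³) + 7748 = ((2 - 7/2) + 24*1000) + 7748 = (-3/2 + 24000) + 7748 = 47997/2 + 7748 = 63493/2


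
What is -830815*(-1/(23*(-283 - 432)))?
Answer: -166163/3289 ≈ -50.521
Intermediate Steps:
-830815*(-1/(23*(-283 - 432))) = -830815/((-715*(-23))) = -830815/16445 = -830815*1/16445 = -166163/3289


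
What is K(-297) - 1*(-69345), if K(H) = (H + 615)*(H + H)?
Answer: -119547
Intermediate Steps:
K(H) = 2*H*(615 + H) (K(H) = (615 + H)*(2*H) = 2*H*(615 + H))
K(-297) - 1*(-69345) = 2*(-297)*(615 - 297) - 1*(-69345) = 2*(-297)*318 + 69345 = -188892 + 69345 = -119547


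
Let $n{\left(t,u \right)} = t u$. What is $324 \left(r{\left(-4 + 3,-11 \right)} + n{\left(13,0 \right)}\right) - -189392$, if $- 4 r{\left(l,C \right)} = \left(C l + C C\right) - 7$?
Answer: $179267$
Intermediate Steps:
$r{\left(l,C \right)} = \frac{7}{4} - \frac{C^{2}}{4} - \frac{C l}{4}$ ($r{\left(l,C \right)} = - \frac{\left(C l + C C\right) - 7}{4} = - \frac{\left(C l + C^{2}\right) - 7}{4} = - \frac{\left(C^{2} + C l\right) - 7}{4} = - \frac{-7 + C^{2} + C l}{4} = \frac{7}{4} - \frac{C^{2}}{4} - \frac{C l}{4}$)
$324 \left(r{\left(-4 + 3,-11 \right)} + n{\left(13,0 \right)}\right) - -189392 = 324 \left(\left(\frac{7}{4} - \frac{\left(-11\right)^{2}}{4} - - \frac{11 \left(-4 + 3\right)}{4}\right) + 13 \cdot 0\right) - -189392 = 324 \left(\left(\frac{7}{4} - \frac{121}{4} - \left(- \frac{11}{4}\right) \left(-1\right)\right) + 0\right) + 189392 = 324 \left(\left(\frac{7}{4} - \frac{121}{4} - \frac{11}{4}\right) + 0\right) + 189392 = 324 \left(- \frac{125}{4} + 0\right) + 189392 = 324 \left(- \frac{125}{4}\right) + 189392 = -10125 + 189392 = 179267$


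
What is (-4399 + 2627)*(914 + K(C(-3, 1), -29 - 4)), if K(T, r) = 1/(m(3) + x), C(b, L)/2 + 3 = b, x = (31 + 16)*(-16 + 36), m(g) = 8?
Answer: -383847539/237 ≈ -1.6196e+6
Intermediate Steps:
x = 940 (x = 47*20 = 940)
C(b, L) = -6 + 2*b
K(T, r) = 1/948 (K(T, r) = 1/(8 + 940) = 1/948)
(-4399 + 2627)*(914 + K(C(-3, 1), -29 - 4)) = (-4399 + 2627)*(914 + 1/948) = -1772*866473/948 = -383847539/237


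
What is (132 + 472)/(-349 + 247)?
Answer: -302/51 ≈ -5.9216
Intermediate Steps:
(132 + 472)/(-349 + 247) = 604/(-102) = 604*(-1/102) = -302/51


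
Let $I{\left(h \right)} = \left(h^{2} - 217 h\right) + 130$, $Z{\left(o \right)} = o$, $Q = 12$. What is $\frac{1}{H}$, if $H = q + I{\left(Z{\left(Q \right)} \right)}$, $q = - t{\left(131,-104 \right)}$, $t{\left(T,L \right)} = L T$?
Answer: $\frac{1}{11294} \approx 8.8543 \cdot 10^{-5}$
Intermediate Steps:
$I{\left(h \right)} = 130 + h^{2} - 217 h$
$q = 13624$ ($q = - \left(-104\right) 131 = \left(-1\right) \left(-13624\right) = 13624$)
$H = 11294$ ($H = 13624 + \left(130 + 12^{2} - 2604\right) = 13624 + \left(130 + 144 - 2604\right) = 13624 - 2330 = 11294$)
$\frac{1}{H} = \frac{1}{11294}$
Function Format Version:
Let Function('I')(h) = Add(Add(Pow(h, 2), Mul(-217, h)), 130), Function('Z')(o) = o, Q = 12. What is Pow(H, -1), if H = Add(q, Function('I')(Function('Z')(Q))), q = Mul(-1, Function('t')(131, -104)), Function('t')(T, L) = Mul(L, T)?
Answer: Rational(1, 11294) ≈ 8.8543e-5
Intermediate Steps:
Function('I')(h) = Add(130, Pow(h, 2), Mul(-217, h))
q = 13624 (q = Mul(-1, Mul(-104, 131)) = Mul(-1, -13624) = 13624)
H = 11294 (H = Add(13624, Add(130, Pow(12, 2), Mul(-217, 12))) = Add(13624, Add(130, 144, -2604)) = Add(13624, -2330) = 11294)
Pow(H, -1) = Pow(11294, -1) = Rational(1, 11294)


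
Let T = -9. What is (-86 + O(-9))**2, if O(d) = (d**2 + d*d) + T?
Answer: 4489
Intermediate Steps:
O(d) = -9 + 2*d**2 (O(d) = (d**2 + d*d) - 9 = (d**2 + d**2) - 9 = 2*d**2 - 9 = -9 + 2*d**2)
(-86 + O(-9))**2 = (-86 + (-9 + 2*(-9)**2))**2 = (-86 + (-9 + 2*81))**2 = (-86 + (-9 + 162))**2 = (-86 + 153)**2 = 67**2 = 4489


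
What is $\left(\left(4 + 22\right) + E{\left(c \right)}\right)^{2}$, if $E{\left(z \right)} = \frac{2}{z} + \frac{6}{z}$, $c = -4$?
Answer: $576$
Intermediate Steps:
$E{\left(z \right)} = \frac{8}{z}$
$\left(\left(4 + 22\right) + E{\left(c \right)}\right)^{2} = \left(\left(4 + 22\right) + \frac{8}{-4}\right)^{2} = \left(26 + 8 \left(- \frac{1}{4}\right)\right)^{2} = \left(26 - 2\right)^{2} = 24^{2} = 576$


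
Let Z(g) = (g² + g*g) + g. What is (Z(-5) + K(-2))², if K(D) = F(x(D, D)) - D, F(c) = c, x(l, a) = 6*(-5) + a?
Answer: 225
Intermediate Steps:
x(l, a) = -30 + a
Z(g) = g + 2*g² (Z(g) = (g² + g²) + g = 2*g² + g = g + 2*g²)
K(D) = -30 (K(D) = (-30 + D) - D = -30)
(Z(-5) + K(-2))² = (-5*(1 + 2*(-5)) - 30)² = (-5*(1 - 10) - 30)² = (-5*(-9) - 30)² = (45 - 30)² = 15² = 225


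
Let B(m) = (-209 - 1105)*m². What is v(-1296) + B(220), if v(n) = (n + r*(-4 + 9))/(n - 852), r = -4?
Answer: -34151910871/537 ≈ -6.3598e+7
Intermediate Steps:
B(m) = -1314*m²
v(n) = (-20 + n)/(-852 + n) (v(n) = (n - 4*(-4 + 9))/(n - 852) = (n - 4*5)/(-852 + n) = (n - 20)/(-852 + n) = (-20 + n)/(-852 + n))
v(-1296) + B(220) = (-20 - 1296)/(-852 - 1296) - 1314*220² = -1316/(-2148) - 1314*48400 = -1/2148*(-1316) - 63597600 = 329/537 - 63597600 = -34151910871/537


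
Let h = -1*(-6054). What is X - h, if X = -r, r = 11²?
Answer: -6175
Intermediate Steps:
h = 6054
r = 121
X = -121 (X = -1*121 = -121)
X - h = -121 - 1*6054 = -121 - 6054 = -6175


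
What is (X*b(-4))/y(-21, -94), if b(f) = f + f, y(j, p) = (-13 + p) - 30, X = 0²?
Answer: 0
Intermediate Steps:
X = 0
y(j, p) = -43 + p
b(f) = 2*f
(X*b(-4))/y(-21, -94) = (0*(2*(-4)))/(-43 - 94) = (0*(-8))/(-137) = 0*(-1/137) = 0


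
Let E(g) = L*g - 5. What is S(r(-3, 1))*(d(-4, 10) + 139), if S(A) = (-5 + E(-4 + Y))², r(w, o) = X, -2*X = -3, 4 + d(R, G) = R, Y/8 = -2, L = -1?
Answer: 13100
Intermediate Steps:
Y = -16 (Y = 8*(-2) = -16)
d(R, G) = -4 + R
X = 3/2 (X = -½*(-3) = 3/2 ≈ 1.5000)
r(w, o) = 3/2
E(g) = -5 - g (E(g) = -g - 5 = -5 - g)
S(A) = 100 (S(A) = (-5 + (-5 - (-4 - 16)))² = (-5 + (-5 - 1*(-20)))² = (-5 + (-5 + 20))² = (-5 + 15)² = 10² = 100)
S(r(-3, 1))*(d(-4, 10) + 139) = 100*((-4 - 4) + 139) = 100*(-8 + 139) = 100*131 = 13100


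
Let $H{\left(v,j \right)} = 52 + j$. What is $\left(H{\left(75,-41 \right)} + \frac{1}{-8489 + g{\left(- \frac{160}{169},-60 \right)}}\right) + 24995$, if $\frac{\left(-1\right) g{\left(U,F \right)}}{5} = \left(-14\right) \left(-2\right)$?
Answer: $\frac{215776773}{8629} \approx 25006.0$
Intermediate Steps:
$g{\left(U,F \right)} = -140$ ($g{\left(U,F \right)} = - 5 \left(\left(-14\right) \left(-2\right)\right) = \left(-5\right) 28 = -140$)
$\left(H{\left(75,-41 \right)} + \frac{1}{-8489 + g{\left(- \frac{160}{169},-60 \right)}}\right) + 24995 = \left(\left(52 - 41\right) + \frac{1}{-8489 - 140}\right) + 24995 = \left(11 + \frac{1}{-8629}\right) + 24995 = \left(11 - \frac{1}{8629}\right) + 24995 = \frac{94918}{8629} + 24995 = \frac{215776773}{8629}$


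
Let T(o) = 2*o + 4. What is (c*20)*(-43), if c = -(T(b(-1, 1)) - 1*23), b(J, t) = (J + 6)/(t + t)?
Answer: -12040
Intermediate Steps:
b(J, t) = (6 + J)/(2*t) (b(J, t) = (6 + J)/((2*t)) = (6 + J)*(1/(2*t)) = (6 + J)/(2*t))
T(o) = 4 + 2*o
c = 14 (c = -((4 + 2*((½)*(6 - 1)/1)) - 1*23) = -((4 + 2*((½)*1*5)) - 23) = -((4 + 2*(5/2)) - 23) = -((4 + 5) - 23) = -(9 - 23) = -1*(-14) = 14)
(c*20)*(-43) = (14*20)*(-43) = 280*(-43) = -12040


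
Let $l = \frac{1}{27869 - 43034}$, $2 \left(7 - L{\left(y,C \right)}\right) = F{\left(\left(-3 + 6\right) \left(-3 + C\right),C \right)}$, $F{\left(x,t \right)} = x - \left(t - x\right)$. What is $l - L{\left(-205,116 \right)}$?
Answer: $\frac{4155209}{15165} \approx 274.0$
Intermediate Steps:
$F{\left(x,t \right)} = - t + 2 x$ ($F{\left(x,t \right)} = x - \left(t - x\right) = - t + 2 x$)
$L{\left(y,C \right)} = 16 - \frac{5 C}{2}$ ($L{\left(y,C \right)} = 7 - \frac{- C + 2 \left(-3 + 6\right) \left(-3 + C\right)}{2} = 7 - \frac{- C + 2 \cdot 3 \left(-3 + C\right)}{2} = 7 - \frac{- C + 2 \left(-9 + 3 C\right)}{2} = 7 - \frac{- C + \left(-18 + 6 C\right)}{2} = 7 - \frac{-18 + 5 C}{2} = 7 - \left(-9 + \frac{5 C}{2}\right) = 16 - \frac{5 C}{2}$)
$l = - \frac{1}{15165}$ ($l = \frac{1}{-15165} = - \frac{1}{15165} \approx -6.5941 \cdot 10^{-5}$)
$l - L{\left(-205,116 \right)} = - \frac{1}{15165} - \left(16 - 290\right) = - \frac{1}{15165} - -274 = - \frac{1}{15165} + 274 = \frac{4155209}{15165}$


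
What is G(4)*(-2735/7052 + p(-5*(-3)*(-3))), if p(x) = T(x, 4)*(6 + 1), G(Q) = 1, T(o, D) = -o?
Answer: 2218645/7052 ≈ 314.61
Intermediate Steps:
p(x) = -7*x (p(x) = (-x)*(6 + 1) = -x*7 = -7*x)
G(4)*(-2735/7052 + p(-5*(-3)*(-3))) = 1*(-2735/7052 - 7*(-5*(-3))*(-3)) = 1*(-2735*1/7052 - 105*(-3)) = 1*(-2735/7052 - 7*(-45)) = 1*(-2735/7052 + 315) = 1*(2218645/7052) = 2218645/7052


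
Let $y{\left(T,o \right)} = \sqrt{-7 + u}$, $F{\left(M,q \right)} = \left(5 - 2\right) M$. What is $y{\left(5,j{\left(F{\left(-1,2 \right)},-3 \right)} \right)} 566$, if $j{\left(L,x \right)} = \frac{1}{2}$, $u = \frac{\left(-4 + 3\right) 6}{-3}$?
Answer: $566 i \sqrt{5} \approx 1265.6 i$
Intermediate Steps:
$F{\left(M,q \right)} = 3 M$
$u = 2$ ($u = \left(-1\right) 6 \left(- \frac{1}{3}\right) = \left(-6\right) \left(- \frac{1}{3}\right) = 2$)
$j{\left(L,x \right)} = \frac{1}{2}$
$y{\left(T,o \right)} = i \sqrt{5}$ ($y{\left(T,o \right)} = \sqrt{-7 + 2} = \sqrt{-5} = i \sqrt{5}$)
$y{\left(5,j{\left(F{\left(-1,2 \right)},-3 \right)} \right)} 566 = i \sqrt{5} \cdot 566 = 566 i \sqrt{5}$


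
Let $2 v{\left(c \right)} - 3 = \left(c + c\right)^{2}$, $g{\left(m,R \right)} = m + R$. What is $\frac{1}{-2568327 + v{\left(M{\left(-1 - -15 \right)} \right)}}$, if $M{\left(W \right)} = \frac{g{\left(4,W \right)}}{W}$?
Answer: $- \frac{98}{251695575} \approx -3.8936 \cdot 10^{-7}$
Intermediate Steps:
$g{\left(m,R \right)} = R + m$
$M{\left(W \right)} = \frac{4 + W}{W}$ ($M{\left(W \right)} = \frac{W + 4}{W} = \frac{4 + W}{W}$)
$v{\left(c \right)} = \frac{3}{2} + 2 c^{2}$ ($v{\left(c \right)} = \frac{3}{2} + \frac{\left(c + c\right)^{2}}{2} = \frac{3}{2} + \frac{\left(2 c\right)^{2}}{2} = \frac{3}{2} + \frac{4 c^{2}}{2} = \frac{3}{2} + 2 c^{2}$)
$\frac{1}{-2568327 + v{\left(M{\left(-1 - -15 \right)} \right)}} = \frac{1}{-2568327 + \left(\frac{3}{2} + 2 \left(\frac{4 - -14}{-1 - -15}\right)^{2}\right)} = \frac{1}{-2568327 + \left(\frac{3}{2} + 2 \left(\frac{4 + \left(-1 + 15\right)}{-1 + 15}\right)^{2}\right)} = \frac{1}{-2568327 + \left(\frac{3}{2} + 2 \left(\frac{4 + 14}{14}\right)^{2}\right)} = \frac{1}{-2568327 + \left(\frac{3}{2} + 2 \left(\frac{1}{14} \cdot 18\right)^{2}\right)} = \frac{1}{-2568327 + \left(\frac{3}{2} + 2 \left(\frac{9}{7}\right)^{2}\right)} = \frac{1}{-2568327 + \left(\frac{3}{2} + 2 \cdot \frac{81}{49}\right)} = \frac{1}{-2568327 + \left(\frac{3}{2} + \frac{162}{49}\right)} = \frac{1}{-2568327 + \frac{471}{98}} = \frac{1}{- \frac{251695575}{98}} = - \frac{98}{251695575}$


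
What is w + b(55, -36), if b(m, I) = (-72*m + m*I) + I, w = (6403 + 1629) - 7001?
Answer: -4945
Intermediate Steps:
w = 1031 (w = 8032 - 7001 = 1031)
b(m, I) = I - 72*m + I*m (b(m, I) = (-72*m + I*m) + I = I - 72*m + I*m)
w + b(55, -36) = 1031 + (-36 - 72*55 - 36*55) = 1031 + (-36 - 3960 - 1980) = 1031 - 5976 = -4945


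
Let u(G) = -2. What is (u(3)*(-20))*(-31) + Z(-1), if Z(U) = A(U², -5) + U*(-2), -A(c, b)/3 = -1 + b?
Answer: -1220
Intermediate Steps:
A(c, b) = 3 - 3*b (A(c, b) = -3*(-1 + b) = 3 - 3*b)
Z(U) = 18 - 2*U (Z(U) = (3 - 3*(-5)) + U*(-2) = (3 + 15) - 2*U = 18 - 2*U)
(u(3)*(-20))*(-31) + Z(-1) = -2*(-20)*(-31) + (18 - 2*(-1)) = 40*(-31) + (18 + 2) = -1240 + 20 = -1220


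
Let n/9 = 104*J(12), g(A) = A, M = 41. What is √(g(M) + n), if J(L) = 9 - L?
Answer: I*√2767 ≈ 52.602*I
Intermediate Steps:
n = -2808 (n = 9*(104*(9 - 1*12)) = 9*(104*(9 - 12)) = 9*(104*(-3)) = 9*(-312) = -2808)
√(g(M) + n) = √(41 - 2808) = √(-2767) = I*√2767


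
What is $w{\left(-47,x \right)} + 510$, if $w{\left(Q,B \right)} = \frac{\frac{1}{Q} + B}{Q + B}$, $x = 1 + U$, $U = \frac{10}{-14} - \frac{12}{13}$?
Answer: $\frac{34637589}{67915} \approx 510.01$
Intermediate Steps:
$U = - \frac{149}{91}$ ($U = 10 \left(- \frac{1}{14}\right) - \frac{12}{13} = - \frac{5}{7} - \frac{12}{13} = - \frac{149}{91} \approx -1.6374$)
$x = - \frac{58}{91}$ ($x = 1 - \frac{149}{91} = - \frac{58}{91} \approx -0.63736$)
$w{\left(Q,B \right)} = \frac{B + \frac{1}{Q}}{B + Q}$
$w{\left(-47,x \right)} + 510 = \frac{1 - - \frac{2726}{91}}{\left(-47\right) \left(- \frac{58}{91} - 47\right)} + 510 = - \frac{1 + \frac{2726}{91}}{47 \left(- \frac{4335}{91}\right)} + 510 = \left(- \frac{1}{47}\right) \left(- \frac{91}{4335}\right) \frac{2817}{91} + 510 = \frac{939}{67915} + 510 = \frac{34637589}{67915}$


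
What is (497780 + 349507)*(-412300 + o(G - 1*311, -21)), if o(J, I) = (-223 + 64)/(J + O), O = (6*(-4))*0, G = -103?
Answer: -16069460815863/46 ≈ -3.4934e+11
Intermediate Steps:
O = 0 (O = -24*0 = 0)
o(J, I) = -159/J (o(J, I) = (-223 + 64)/(J + 0) = -159/J)
(497780 + 349507)*(-412300 + o(G - 1*311, -21)) = (497780 + 349507)*(-412300 - 159/(-103 - 1*311)) = 847287*(-412300 - 159/(-103 - 311)) = 847287*(-412300 - 159/(-414)) = 847287*(-412300 - 159*(-1/414)) = 847287*(-412300 + 53/138) = 847287*(-56897347/138) = -16069460815863/46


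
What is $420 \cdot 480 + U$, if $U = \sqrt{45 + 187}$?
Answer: $201600 + 2 \sqrt{58} \approx 2.0162 \cdot 10^{5}$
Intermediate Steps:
$U = 2 \sqrt{58}$ ($U = \sqrt{232} = 2 \sqrt{58} \approx 15.232$)
$420 \cdot 480 + U = 420 \cdot 480 + 2 \sqrt{58} = 201600 + 2 \sqrt{58}$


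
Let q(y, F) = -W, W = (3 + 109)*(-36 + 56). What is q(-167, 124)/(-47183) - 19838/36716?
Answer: -426886257/866185514 ≈ -0.49283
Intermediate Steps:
W = 2240 (W = 112*20 = 2240)
q(y, F) = -2240 (q(y, F) = -1*2240 = -2240)
q(-167, 124)/(-47183) - 19838/36716 = -2240/(-47183) - 19838/36716 = -2240*(-1/47183) - 19838*1/36716 = 2240/47183 - 9919/18358 = -426886257/866185514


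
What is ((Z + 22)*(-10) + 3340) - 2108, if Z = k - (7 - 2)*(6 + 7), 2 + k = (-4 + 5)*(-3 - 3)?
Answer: 1742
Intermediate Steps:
k = -8 (k = -2 + (-4 + 5)*(-3 - 3) = -2 + 1*(-6) = -2 - 6 = -8)
Z = -73 (Z = -8 - (7 - 2)*(6 + 7) = -8 - 5*13 = -8 - 1*65 = -8 - 65 = -73)
((Z + 22)*(-10) + 3340) - 2108 = ((-73 + 22)*(-10) + 3340) - 2108 = (-51*(-10) + 3340) - 2108 = (510 + 3340) - 2108 = 3850 - 2108 = 1742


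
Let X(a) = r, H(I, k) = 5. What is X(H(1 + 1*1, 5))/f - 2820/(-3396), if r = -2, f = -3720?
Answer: 437383/526380 ≈ 0.83093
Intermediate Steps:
X(a) = -2
X(H(1 + 1*1, 5))/f - 2820/(-3396) = -2/(-3720) - 2820/(-3396) = -2*(-1/3720) - 2820*(-1/3396) = 1/1860 + 235/283 = 437383/526380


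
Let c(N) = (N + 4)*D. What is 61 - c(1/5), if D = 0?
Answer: 61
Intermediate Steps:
c(N) = 0 (c(N) = (N + 4)*0 = (4 + N)*0 = 0)
61 - c(1/5) = 61 - 1*0 = 61 + 0 = 61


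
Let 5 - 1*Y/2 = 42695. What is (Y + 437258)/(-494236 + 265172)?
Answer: -175939/114532 ≈ -1.5362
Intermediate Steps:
Y = -85380 (Y = 10 - 2*42695 = 10 - 85390 = -85380)
(Y + 437258)/(-494236 + 265172) = (-85380 + 437258)/(-494236 + 265172) = 351878/(-229064) = 351878*(-1/229064) = -175939/114532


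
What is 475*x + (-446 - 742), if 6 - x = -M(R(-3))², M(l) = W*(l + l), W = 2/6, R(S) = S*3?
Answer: 18762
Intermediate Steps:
R(S) = 3*S
W = ⅓ (W = 2*(⅙) = ⅓ ≈ 0.33333)
M(l) = 2*l/3 (M(l) = (l + l)/3 = (2*l)/3 = 2*l/3)
x = 42 (x = 6 - (-1)*(2*(3*(-3))/3)² = 6 - (-1)*((⅔)*(-9))² = 6 - (-1)*(-6)² = 6 - (-1)*36 = 6 - 1*(-36) = 6 + 36 = 42)
475*x + (-446 - 742) = 475*42 + (-446 - 742) = 19950 - 1188 = 18762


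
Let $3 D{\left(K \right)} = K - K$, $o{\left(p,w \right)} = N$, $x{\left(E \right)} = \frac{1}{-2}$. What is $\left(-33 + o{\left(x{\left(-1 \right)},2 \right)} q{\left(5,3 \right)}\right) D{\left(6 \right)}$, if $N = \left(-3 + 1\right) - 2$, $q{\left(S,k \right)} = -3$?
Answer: $0$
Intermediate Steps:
$N = -4$ ($N = -2 - 2 = -4$)
$x{\left(E \right)} = - \frac{1}{2}$
$o{\left(p,w \right)} = -4$
$D{\left(K \right)} = 0$ ($D{\left(K \right)} = \frac{K - K}{3} = \frac{1}{3} \cdot 0 = 0$)
$\left(-33 + o{\left(x{\left(-1 \right)},2 \right)} q{\left(5,3 \right)}\right) D{\left(6 \right)} = \left(-33 - -12\right) 0 = \left(-33 + 12\right) 0 = \left(-21\right) 0 = 0$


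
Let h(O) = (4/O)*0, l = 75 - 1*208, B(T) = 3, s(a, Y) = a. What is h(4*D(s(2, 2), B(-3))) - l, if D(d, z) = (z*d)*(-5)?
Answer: 133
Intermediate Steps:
D(d, z) = -5*d*z (D(d, z) = (d*z)*(-5) = -5*d*z)
l = -133 (l = 75 - 208 = -133)
h(O) = 0
h(4*D(s(2, 2), B(-3))) - l = 0 - 1*(-133) = 0 + 133 = 133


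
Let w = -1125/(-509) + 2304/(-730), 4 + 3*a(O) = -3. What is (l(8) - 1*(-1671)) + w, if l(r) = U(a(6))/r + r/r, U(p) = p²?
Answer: 22361991409/13376520 ≈ 1671.7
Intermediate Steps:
a(O) = -7/3 (a(O) = -4/3 + (⅓)*(-3) = -4/3 - 1 = -7/3)
l(r) = 1 + 49/(9*r) (l(r) = (-7/3)²/r + r/r = 49/(9*r) + 1 = 1 + 49/(9*r))
w = -175743/185785 (w = -1125*(-1/509) + 2304*(-1/730) = 1125/509 - 1152/365 = -175743/185785 ≈ -0.94595)
(l(8) - 1*(-1671)) + w = ((49/9 + 8)/8 - 1*(-1671)) - 175743/185785 = ((⅛)*(121/9) + 1671) - 175743/185785 = (121/72 + 1671) - 175743/185785 = 120433/72 - 175743/185785 = 22361991409/13376520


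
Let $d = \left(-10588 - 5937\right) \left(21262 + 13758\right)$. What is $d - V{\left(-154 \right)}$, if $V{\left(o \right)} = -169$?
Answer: $-578705331$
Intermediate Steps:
$d = -578705500$ ($d = \left(-16525\right) 35020 = -578705500$)
$d - V{\left(-154 \right)} = -578705500 - -169 = -578705500 + 169 = -578705331$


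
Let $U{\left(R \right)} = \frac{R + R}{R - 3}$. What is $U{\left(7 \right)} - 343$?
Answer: $- \frac{679}{2} \approx -339.5$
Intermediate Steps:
$U{\left(R \right)} = \frac{2 R}{-3 + R}$
$U{\left(7 \right)} - 343 = 2 \cdot 7 \frac{1}{-3 + 7} - 343 = 2 \cdot 7 \cdot \frac{1}{4} - 343 = \frac{7}{2} - 343 = - \frac{679}{2}$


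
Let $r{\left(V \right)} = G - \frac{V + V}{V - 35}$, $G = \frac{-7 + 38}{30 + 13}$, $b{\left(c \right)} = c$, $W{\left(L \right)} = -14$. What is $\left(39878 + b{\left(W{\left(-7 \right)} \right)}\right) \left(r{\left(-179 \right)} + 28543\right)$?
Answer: $\frac{5235018733032}{4601} \approx 1.1378 \cdot 10^{9}$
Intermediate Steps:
$G = \frac{31}{43} \approx 0.72093$
$r{\left(V \right)} = \frac{31}{43} - \frac{2 V}{-35 + V}$ ($r{\left(V \right)} = \frac{31}{43} - \frac{V + V}{V - 35} = \frac{31}{43} - \frac{2 V}{-35 + V}$)
$\left(39878 + b{\left(W{\left(-7 \right)} \right)}\right) \left(r{\left(-179 \right)} + 28543\right) = \left(39878 - 14\right) \left(\frac{5 \left(-217 - -1969\right)}{43 \left(-35 - 179\right)} + 28543\right) = 39864 \left(\frac{5 \left(-217 + 1969\right)}{43 \left(-214\right)} + 28543\right) = 39864 \left(\frac{5}{43} \left(- \frac{1}{214}\right) 1752 + 28543\right) = 39864 \left(- \frac{4380}{4601} + 28543\right) = 39864 \cdot \frac{131321963}{4601} = \frac{5235018733032}{4601}$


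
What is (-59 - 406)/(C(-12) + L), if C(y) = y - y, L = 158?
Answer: -465/158 ≈ -2.9430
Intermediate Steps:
C(y) = 0
(-59 - 406)/(C(-12) + L) = (-59 - 406)/(0 + 158) = -465/158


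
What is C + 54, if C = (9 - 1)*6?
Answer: 102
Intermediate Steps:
C = 48 (C = 8*6 = 48)
C + 54 = 48 + 54 = 102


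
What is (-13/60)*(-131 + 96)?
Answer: 91/12 ≈ 7.5833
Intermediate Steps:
(-13/60)*(-131 + 96) = -13*1/60*(-35) = -13/60*(-35) = 91/12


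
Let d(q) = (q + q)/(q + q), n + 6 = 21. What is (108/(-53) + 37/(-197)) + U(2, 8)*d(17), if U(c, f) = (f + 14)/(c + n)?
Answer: -165327/177497 ≈ -0.93144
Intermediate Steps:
n = 15 (n = -6 + 21 = 15)
U(c, f) = (14 + f)/(15 + c) (U(c, f) = (f + 14)/(c + 15) = (14 + f)/(15 + c))
d(q) = 1 (d(q) = (2*q)/((2*q)) = (2*q)*(1/(2*q)) = 1)
(108/(-53) + 37/(-197)) + U(2, 8)*d(17) = (108/(-53) + 37/(-197)) + ((14 + 8)/(15 + 2))*1 = (108*(-1/53) + 37*(-1/197)) + (22/17)*1 = (-108/53 - 37/197) + ((1/17)*22)*1 = -23237/10441 + (22/17)*1 = -23237/10441 + 22/17 = -165327/177497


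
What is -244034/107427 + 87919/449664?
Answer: -11143158907/5367339392 ≈ -2.0761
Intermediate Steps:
-244034/107427 + 87919/449664 = -11143158907/5367339392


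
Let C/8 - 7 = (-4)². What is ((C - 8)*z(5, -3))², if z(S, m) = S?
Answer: 774400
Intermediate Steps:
C = 184 (C = 56 + 8*(-4)² = 56 + 8*16 = 56 + 128 = 184)
((C - 8)*z(5, -3))² = ((184 - 8)*5)² = (176*5)² = 880² = 774400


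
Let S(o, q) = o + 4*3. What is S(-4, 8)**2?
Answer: 64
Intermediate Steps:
S(o, q) = 12 + o (S(o, q) = o + 12 = 12 + o)
S(-4, 8)**2 = (12 - 4)**2 = 8**2 = 64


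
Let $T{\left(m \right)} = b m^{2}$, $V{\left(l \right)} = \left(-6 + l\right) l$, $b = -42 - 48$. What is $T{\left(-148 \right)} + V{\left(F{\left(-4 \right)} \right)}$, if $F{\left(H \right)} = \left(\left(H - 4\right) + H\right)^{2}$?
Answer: $-1951488$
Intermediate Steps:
$b = -90$
$F{\left(H \right)} = \left(-4 + 2 H\right)^{2}$ ($F{\left(H \right)} = \left(\left(H - 4\right) + H\right)^{2} = \left(\left(-4 + H\right) + H\right)^{2} = \left(-4 + 2 H\right)^{2}$)
$V{\left(l \right)} = l \left(-6 + l\right)$
$T{\left(m \right)} = - 90 m^{2}$
$T{\left(-148 \right)} + V{\left(F{\left(-4 \right)} \right)} = - 90 \left(-148\right)^{2} + 4 \left(-2 - 4\right)^{2} \left(-6 + 4 \left(-2 - 4\right)^{2}\right) = \left(-90\right) 21904 + 4 \left(-6\right)^{2} \left(-6 + 4 \left(-6\right)^{2}\right) = -1971360 + 4 \cdot 36 \left(-6 + 4 \cdot 36\right) = -1971360 + 144 \left(-6 + 144\right) = -1971360 + 144 \cdot 138 = -1971360 + 19872 = -1951488$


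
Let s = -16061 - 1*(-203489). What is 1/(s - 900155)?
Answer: -1/712727 ≈ -1.4031e-6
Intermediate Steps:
s = 187428 (s = -16061 + 203489 = 187428)
1/(s - 900155) = 1/(187428 - 900155) = 1/(-712727) = -1/712727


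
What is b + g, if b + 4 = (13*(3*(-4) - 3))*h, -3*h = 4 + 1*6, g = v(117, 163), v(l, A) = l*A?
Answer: 19717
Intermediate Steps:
v(l, A) = A*l
g = 19071 (g = 163*117 = 19071)
h = -10/3 (h = -(4 + 1*6)/3 = -(4 + 6)/3 = -1/3*10 = -10/3 ≈ -3.3333)
b = 646 (b = -4 + (13*(3*(-4) - 3))*(-10/3) = -4 + (13*(-12 - 3))*(-10/3) = -4 + (13*(-15))*(-10/3) = -4 - 195*(-10/3) = -4 + 650 = 646)
b + g = 646 + 19071 = 19717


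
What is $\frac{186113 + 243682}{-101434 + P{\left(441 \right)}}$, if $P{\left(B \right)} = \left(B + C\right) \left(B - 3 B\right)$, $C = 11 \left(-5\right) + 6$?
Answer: $- \frac{429795}{447178} \approx -0.96113$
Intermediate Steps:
$C = -49$ ($C = -55 + 6 = -49$)
$P{\left(B \right)} = - 2 B \left(-49 + B\right)$ ($P{\left(B \right)} = \left(B - 49\right) \left(B - 3 B\right) = \left(-49 + B\right) \left(- 2 B\right) = - 2 B \left(-49 + B\right)$)
$\frac{186113 + 243682}{-101434 + P{\left(441 \right)}} = \frac{186113 + 243682}{-101434 + 2 \cdot 441 \left(49 - 441\right)} = \frac{429795}{-101434 + 2 \cdot 441 \left(49 - 441\right)} = \frac{429795}{-101434 + 2 \cdot 441 \left(-392\right)} = \frac{429795}{-101434 - 345744} = \frac{429795}{-447178} = 429795 \left(- \frac{1}{447178}\right) = - \frac{429795}{447178}$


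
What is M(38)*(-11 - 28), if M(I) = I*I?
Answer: -56316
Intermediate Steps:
M(I) = I²
M(38)*(-11 - 28) = 38²*(-11 - 28) = 1444*(-39) = -56316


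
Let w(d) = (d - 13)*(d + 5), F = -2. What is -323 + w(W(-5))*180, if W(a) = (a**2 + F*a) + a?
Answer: 106777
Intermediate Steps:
W(a) = a**2 - a (W(a) = (a**2 - 2*a) + a = a**2 - a)
w(d) = (-13 + d)*(5 + d)
-323 + w(W(-5))*180 = -323 + (-65 + (-5*(-1 - 5))**2 - (-40)*(-1 - 5))*180 = -323 + (-65 + (-5*(-6))**2 - (-40)*(-6))*180 = -323 + (-65 + 30**2 - 8*30)*180 = -323 + (-65 + 900 - 240)*180 = -323 + 595*180 = -323 + 107100 = 106777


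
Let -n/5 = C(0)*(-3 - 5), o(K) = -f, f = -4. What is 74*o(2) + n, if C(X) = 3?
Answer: 416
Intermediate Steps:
o(K) = 4 (o(K) = -1*(-4) = 4)
n = 120 (n = -15*(-3 - 5) = -15*(-8) = -5*(-24) = 120)
74*o(2) + n = 74*4 + 120 = 296 + 120 = 416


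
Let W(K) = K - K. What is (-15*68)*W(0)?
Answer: 0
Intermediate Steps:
W(K) = 0
(-15*68)*W(0) = -15*68*0 = -1020*0 = 0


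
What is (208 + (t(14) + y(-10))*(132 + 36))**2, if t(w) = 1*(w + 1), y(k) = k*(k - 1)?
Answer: 449779264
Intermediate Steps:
y(k) = k*(-1 + k)
t(w) = 1 + w (t(w) = 1*(1 + w) = 1 + w)
(208 + (t(14) + y(-10))*(132 + 36))**2 = (208 + ((1 + 14) - 10*(-1 - 10))*(132 + 36))**2 = (208 + (15 - 10*(-11))*168)**2 = (208 + (15 + 110)*168)**2 = (208 + 125*168)**2 = (208 + 21000)**2 = 21208**2 = 449779264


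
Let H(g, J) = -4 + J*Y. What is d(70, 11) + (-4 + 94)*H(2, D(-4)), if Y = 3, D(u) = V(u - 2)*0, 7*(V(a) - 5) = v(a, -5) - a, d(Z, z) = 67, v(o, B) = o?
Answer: -293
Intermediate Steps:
V(a) = 5 (V(a) = 5 + (a - a)/7 = 5 + (⅐)*0 = 5 + 0 = 5)
D(u) = 0 (D(u) = 5*0 = 0)
H(g, J) = -4 + 3*J (H(g, J) = -4 + J*3 = -4 + 3*J)
d(70, 11) + (-4 + 94)*H(2, D(-4)) = 67 + (-4 + 94)*(-4 + 3*0) = 67 + 90*(-4 + 0) = 67 + 90*(-4) = 67 - 360 = -293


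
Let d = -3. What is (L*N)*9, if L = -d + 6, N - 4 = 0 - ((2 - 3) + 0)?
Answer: 405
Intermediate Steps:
N = 5 (N = 4 + (0 - ((2 - 3) + 0)) = 4 + (0 - (-1 + 0)) = 4 + (0 - 1*(-1)) = 4 + (0 + 1) = 4 + 1 = 5)
L = 9 (L = -1*(-3) + 6 = 3 + 6 = 9)
(L*N)*9 = (9*5)*9 = 45*9 = 405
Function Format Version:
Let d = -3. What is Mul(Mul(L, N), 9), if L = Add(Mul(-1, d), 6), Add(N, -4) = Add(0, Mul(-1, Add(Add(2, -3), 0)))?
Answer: 405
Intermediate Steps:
N = 5 (N = Add(4, Add(0, Mul(-1, Add(Add(2, -3), 0)))) = Add(4, Add(0, Mul(-1, Add(-1, 0)))) = Add(4, Add(0, Mul(-1, -1))) = Add(4, Add(0, 1)) = Add(4, 1) = 5)
L = 9 (L = Add(Mul(-1, -3), 6) = Add(3, 6) = 9)
Mul(Mul(L, N), 9) = Mul(Mul(9, 5), 9) = Mul(45, 9) = 405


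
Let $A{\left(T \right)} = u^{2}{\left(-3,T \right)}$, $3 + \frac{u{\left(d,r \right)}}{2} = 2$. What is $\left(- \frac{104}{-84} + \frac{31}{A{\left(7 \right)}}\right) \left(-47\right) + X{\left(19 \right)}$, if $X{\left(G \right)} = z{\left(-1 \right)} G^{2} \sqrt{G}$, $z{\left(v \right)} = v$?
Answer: $- \frac{35485}{84} - 361 \sqrt{19} \approx -1996.0$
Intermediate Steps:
$u{\left(d,r \right)} = -2$ ($u{\left(d,r \right)} = -6 + 2 \cdot 2 = -6 + 4 = -2$)
$A{\left(T \right)} = 4$ ($A{\left(T \right)} = \left(-2\right)^{2} = 4$)
$X{\left(G \right)} = - G^{\frac{5}{2}}$ ($X{\left(G \right)} = - G^{2} \sqrt{G} = - G^{\frac{5}{2}}$)
$\left(- \frac{104}{-84} + \frac{31}{A{\left(7 \right)}}\right) \left(-47\right) + X{\left(19 \right)} = \left(- \frac{104}{-84} + \frac{31}{4}\right) \left(-47\right) - 19^{\frac{5}{2}} = \left(\left(-104\right) \left(- \frac{1}{84}\right) + 31 \cdot \frac{1}{4}\right) \left(-47\right) - 361 \sqrt{19} = \left(\frac{26}{21} + \frac{31}{4}\right) \left(-47\right) - 361 \sqrt{19} = \frac{755}{84} \left(-47\right) - 361 \sqrt{19} = - \frac{35485}{84} - 361 \sqrt{19}$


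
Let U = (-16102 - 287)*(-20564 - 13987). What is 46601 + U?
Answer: 566302940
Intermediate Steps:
U = 566256339 (U = -16389*(-34551) = 566256339)
46601 + U = 46601 + 566256339 = 566302940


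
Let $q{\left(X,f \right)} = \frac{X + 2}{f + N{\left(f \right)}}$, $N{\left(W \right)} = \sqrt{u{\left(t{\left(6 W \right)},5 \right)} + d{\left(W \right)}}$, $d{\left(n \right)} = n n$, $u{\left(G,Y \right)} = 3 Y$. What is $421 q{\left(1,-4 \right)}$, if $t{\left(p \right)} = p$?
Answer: $\frac{1684}{5} + \frac{421 \sqrt{31}}{5} \approx 805.61$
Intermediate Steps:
$d{\left(n \right)} = n^{2}$
$N{\left(W \right)} = \sqrt{15 + W^{2}}$ ($N{\left(W \right)} = \sqrt{3 \cdot 5 + W^{2}} = \sqrt{15 + W^{2}}$)
$q{\left(X,f \right)} = \frac{2 + X}{f + \sqrt{15 + f^{2}}}$ ($q{\left(X,f \right)} = \frac{X + 2}{f + \sqrt{15 + f^{2}}} = \frac{2 + X}{f + \sqrt{15 + f^{2}}}$)
$421 q{\left(1,-4 \right)} = 421 \frac{2 + 1}{-4 + \sqrt{15 + \left(-4\right)^{2}}} = 421 \frac{1}{-4 + \sqrt{15 + 16}} \cdot 3 = 421 \frac{1}{-4 + \sqrt{31}} \cdot 3 = 421 \frac{3}{-4 + \sqrt{31}} = \frac{1263}{-4 + \sqrt{31}}$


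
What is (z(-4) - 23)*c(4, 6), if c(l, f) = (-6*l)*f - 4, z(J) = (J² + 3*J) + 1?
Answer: 2664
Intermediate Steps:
z(J) = 1 + J² + 3*J
c(l, f) = -4 - 6*f*l (c(l, f) = -6*f*l - 4 = -4 - 6*f*l)
(z(-4) - 23)*c(4, 6) = ((1 + (-4)² + 3*(-4)) - 23)*(-4 - 6*6*4) = ((1 + 16 - 12) - 23)*(-4 - 144) = (5 - 23)*(-148) = -18*(-148) = 2664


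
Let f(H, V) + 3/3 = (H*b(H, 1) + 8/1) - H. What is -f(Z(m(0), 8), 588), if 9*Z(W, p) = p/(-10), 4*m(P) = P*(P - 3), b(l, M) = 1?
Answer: -7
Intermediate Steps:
m(P) = P*(-3 + P)/4 (m(P) = (P*(P - 3))/4 = (P*(-3 + P))/4 = P*(-3 + P)/4)
Z(W, p) = -p/90 (Z(W, p) = (p/(-10))/9 = (p*(-⅒))/9 = (-p/10)/9 = -p/90)
f(H, V) = 7 (f(H, V) = -1 + ((H*1 + 8/1) - H) = -1 + ((H + 8*1) - H) = -1 + ((H + 8) - H) = -1 + ((8 + H) - H) = -1 + 8 = 7)
-f(Z(m(0), 8), 588) = -1*7 = -7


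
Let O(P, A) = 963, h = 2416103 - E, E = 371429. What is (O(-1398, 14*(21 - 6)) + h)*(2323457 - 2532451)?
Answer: -427525859178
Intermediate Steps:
h = 2044674 (h = 2416103 - 1*371429 = 2416103 - 371429 = 2044674)
(O(-1398, 14*(21 - 6)) + h)*(2323457 - 2532451) = (963 + 2044674)*(2323457 - 2532451) = 2045637*(-208994) = -427525859178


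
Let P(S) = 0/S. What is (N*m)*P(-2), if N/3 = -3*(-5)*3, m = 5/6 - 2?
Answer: 0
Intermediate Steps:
P(S) = 0
m = -7/6 (m = (⅙)*5 - 2 = ⅚ - 2 = -7/6 ≈ -1.1667)
N = 135 (N = 3*(-3*(-5)*3) = 3*(15*3) = 3*45 = 135)
(N*m)*P(-2) = (135*(-7/6))*0 = -315/2*0 = 0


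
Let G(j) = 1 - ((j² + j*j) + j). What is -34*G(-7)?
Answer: 3060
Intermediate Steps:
G(j) = 1 - j - 2*j² (G(j) = 1 - ((j² + j²) + j) = 1 - (2*j² + j) = 1 - (j + 2*j²) = 1 + (-j - 2*j²) = 1 - j - 2*j²)
-34*G(-7) = -34*(1 - 1*(-7) - 2*(-7)²) = -34*(1 + 7 - 2*49) = -34*(1 + 7 - 98) = -34*(-90) = 3060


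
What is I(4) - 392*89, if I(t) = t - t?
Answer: -34888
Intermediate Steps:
I(t) = 0
I(4) - 392*89 = 0 - 392*89 = 0 - 34888 = -34888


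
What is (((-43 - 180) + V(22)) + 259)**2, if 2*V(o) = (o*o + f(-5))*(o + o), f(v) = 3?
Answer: 115562500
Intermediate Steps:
V(o) = o*(3 + o**2) (V(o) = ((o*o + 3)*(o + o))/2 = ((o**2 + 3)*(2*o))/2 = ((3 + o**2)*(2*o))/2 = (2*o*(3 + o**2))/2 = o*(3 + o**2))
(((-43 - 180) + V(22)) + 259)**2 = (((-43 - 180) + 22*(3 + 22**2)) + 259)**2 = ((-223 + 22*(3 + 484)) + 259)**2 = ((-223 + 22*487) + 259)**2 = ((-223 + 10714) + 259)**2 = (10491 + 259)**2 = 10750**2 = 115562500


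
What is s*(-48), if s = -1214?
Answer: 58272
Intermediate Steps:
s*(-48) = -1214*(-48) = 58272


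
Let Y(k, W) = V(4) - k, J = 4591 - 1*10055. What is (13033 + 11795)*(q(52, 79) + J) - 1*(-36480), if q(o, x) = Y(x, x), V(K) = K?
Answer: -137485812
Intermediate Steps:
J = -5464 (J = 4591 - 10055 = -5464)
Y(k, W) = 4 - k
q(o, x) = 4 - x
(13033 + 11795)*(q(52, 79) + J) - 1*(-36480) = (13033 + 11795)*((4 - 1*79) - 5464) - 1*(-36480) = 24828*((4 - 79) - 5464) + 36480 = 24828*(-75 - 5464) + 36480 = 24828*(-5539) + 36480 = -137522292 + 36480 = -137485812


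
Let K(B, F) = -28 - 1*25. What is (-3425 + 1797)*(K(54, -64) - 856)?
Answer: 1479852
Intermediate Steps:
K(B, F) = -53 (K(B, F) = -28 - 25 = -53)
(-3425 + 1797)*(K(54, -64) - 856) = (-3425 + 1797)*(-53 - 856) = -1628*(-909) = 1479852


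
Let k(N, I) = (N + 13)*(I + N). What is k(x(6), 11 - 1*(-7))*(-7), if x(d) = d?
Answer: -3192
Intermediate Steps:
k(N, I) = (13 + N)*(I + N)
k(x(6), 11 - 1*(-7))*(-7) = (6**2 + 13*(11 - 1*(-7)) + 13*6 + (11 - 1*(-7))*6)*(-7) = (36 + 13*(11 + 7) + 78 + (11 + 7)*6)*(-7) = (36 + 13*18 + 78 + 18*6)*(-7) = (36 + 234 + 78 + 108)*(-7) = 456*(-7) = -3192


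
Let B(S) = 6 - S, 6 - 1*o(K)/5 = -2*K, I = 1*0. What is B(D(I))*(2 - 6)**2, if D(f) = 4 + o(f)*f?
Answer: 32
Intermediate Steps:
I = 0
o(K) = 30 + 10*K (o(K) = 30 - (-10)*K = 30 + 10*K)
D(f) = 4 + f*(30 + 10*f) (D(f) = 4 + (30 + 10*f)*f = 4 + f*(30 + 10*f))
B(D(I))*(2 - 6)**2 = (6 - (4 + 10*0*(3 + 0)))*(2 - 6)**2 = (6 - (4 + 10*0*3))*(-4)**2 = (6 - (4 + 0))*16 = (6 - 1*4)*16 = (6 - 4)*16 = 2*16 = 32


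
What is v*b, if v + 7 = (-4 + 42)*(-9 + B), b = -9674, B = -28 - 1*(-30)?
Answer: 2641002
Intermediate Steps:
B = 2 (B = -28 + 30 = 2)
v = -273 (v = -7 + (-4 + 42)*(-9 + 2) = -7 + 38*(-7) = -7 - 266 = -273)
v*b = -273*(-9674) = 2641002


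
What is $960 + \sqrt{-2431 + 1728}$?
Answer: $960 + i \sqrt{703} \approx 960.0 + 26.514 i$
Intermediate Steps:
$960 + \sqrt{-2431 + 1728} = 960 + \sqrt{-703} = 960 + i \sqrt{703}$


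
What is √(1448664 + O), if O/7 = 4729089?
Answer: 3*√3839143 ≈ 5878.1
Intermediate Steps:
O = 33103623 (O = 7*4729089 = 33103623)
√(1448664 + O) = √(1448664 + 33103623) = √34552287 = 3*√3839143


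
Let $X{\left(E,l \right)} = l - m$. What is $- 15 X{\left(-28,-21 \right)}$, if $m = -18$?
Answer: $45$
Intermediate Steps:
$X{\left(E,l \right)} = 18 + l$ ($X{\left(E,l \right)} = l - -18 = l + 18 = 18 + l$)
$- 15 X{\left(-28,-21 \right)} = - 15 \left(18 - 21\right) = \left(-15\right) \left(-3\right) = 45$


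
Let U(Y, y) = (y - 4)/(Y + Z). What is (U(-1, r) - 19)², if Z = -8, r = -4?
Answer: 26569/81 ≈ 328.01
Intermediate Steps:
U(Y, y) = (-4 + y)/(-8 + Y) (U(Y, y) = (y - 4)/(Y - 8) = (-4 + y)/(-8 + Y))
(U(-1, r) - 19)² = ((-4 - 4)/(-8 - 1) - 19)² = (-8/(-9) - 19)² = (-⅑*(-8) - 19)² = (8/9 - 19)² = (-163/9)² = 26569/81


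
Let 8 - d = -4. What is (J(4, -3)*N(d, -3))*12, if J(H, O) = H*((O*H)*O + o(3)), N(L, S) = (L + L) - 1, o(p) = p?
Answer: 43056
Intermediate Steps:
d = 12 (d = 8 - 1*(-4) = 8 + 4 = 12)
N(L, S) = -1 + 2*L (N(L, S) = 2*L - 1 = -1 + 2*L)
J(H, O) = H*(3 + H*O**2) (J(H, O) = H*((O*H)*O + 3) = H*((H*O)*O + 3) = H*(H*O**2 + 3) = H*(3 + H*O**2))
(J(4, -3)*N(d, -3))*12 = ((4*(3 + 4*(-3)**2))*(-1 + 2*12))*12 = ((4*(3 + 4*9))*(-1 + 24))*12 = ((4*(3 + 36))*23)*12 = ((4*39)*23)*12 = (156*23)*12 = 3588*12 = 43056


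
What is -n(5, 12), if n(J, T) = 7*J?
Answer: -35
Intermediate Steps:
-n(5, 12) = -7*5 = -1*35 = -35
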